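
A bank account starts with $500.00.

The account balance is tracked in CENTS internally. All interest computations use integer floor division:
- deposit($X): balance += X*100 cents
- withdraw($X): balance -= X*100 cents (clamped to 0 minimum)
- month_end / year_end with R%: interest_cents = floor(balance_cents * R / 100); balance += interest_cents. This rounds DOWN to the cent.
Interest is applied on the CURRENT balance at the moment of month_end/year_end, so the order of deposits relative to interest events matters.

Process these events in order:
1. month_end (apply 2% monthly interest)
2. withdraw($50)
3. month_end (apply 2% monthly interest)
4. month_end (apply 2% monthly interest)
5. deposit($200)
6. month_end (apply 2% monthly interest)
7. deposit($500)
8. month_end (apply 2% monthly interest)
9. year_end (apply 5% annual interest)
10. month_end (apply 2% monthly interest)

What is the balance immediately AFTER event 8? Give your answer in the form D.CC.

After 1 (month_end (apply 2% monthly interest)): balance=$510.00 total_interest=$10.00
After 2 (withdraw($50)): balance=$460.00 total_interest=$10.00
After 3 (month_end (apply 2% monthly interest)): balance=$469.20 total_interest=$19.20
After 4 (month_end (apply 2% monthly interest)): balance=$478.58 total_interest=$28.58
After 5 (deposit($200)): balance=$678.58 total_interest=$28.58
After 6 (month_end (apply 2% monthly interest)): balance=$692.15 total_interest=$42.15
After 7 (deposit($500)): balance=$1192.15 total_interest=$42.15
After 8 (month_end (apply 2% monthly interest)): balance=$1215.99 total_interest=$65.99

Answer: 1215.99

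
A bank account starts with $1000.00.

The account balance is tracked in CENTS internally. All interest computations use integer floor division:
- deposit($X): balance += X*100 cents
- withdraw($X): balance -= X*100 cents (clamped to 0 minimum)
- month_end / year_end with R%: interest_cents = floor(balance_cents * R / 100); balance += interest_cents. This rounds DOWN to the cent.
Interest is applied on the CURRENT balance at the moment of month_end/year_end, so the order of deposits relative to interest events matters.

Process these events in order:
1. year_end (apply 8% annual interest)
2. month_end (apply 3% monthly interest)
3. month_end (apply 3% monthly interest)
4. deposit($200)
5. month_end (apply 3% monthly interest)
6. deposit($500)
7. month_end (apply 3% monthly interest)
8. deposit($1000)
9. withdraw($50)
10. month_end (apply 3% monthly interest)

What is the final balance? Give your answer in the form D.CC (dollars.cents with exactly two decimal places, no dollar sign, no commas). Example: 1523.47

Answer: 2979.50

Derivation:
After 1 (year_end (apply 8% annual interest)): balance=$1080.00 total_interest=$80.00
After 2 (month_end (apply 3% monthly interest)): balance=$1112.40 total_interest=$112.40
After 3 (month_end (apply 3% monthly interest)): balance=$1145.77 total_interest=$145.77
After 4 (deposit($200)): balance=$1345.77 total_interest=$145.77
After 5 (month_end (apply 3% monthly interest)): balance=$1386.14 total_interest=$186.14
After 6 (deposit($500)): balance=$1886.14 total_interest=$186.14
After 7 (month_end (apply 3% monthly interest)): balance=$1942.72 total_interest=$242.72
After 8 (deposit($1000)): balance=$2942.72 total_interest=$242.72
After 9 (withdraw($50)): balance=$2892.72 total_interest=$242.72
After 10 (month_end (apply 3% monthly interest)): balance=$2979.50 total_interest=$329.50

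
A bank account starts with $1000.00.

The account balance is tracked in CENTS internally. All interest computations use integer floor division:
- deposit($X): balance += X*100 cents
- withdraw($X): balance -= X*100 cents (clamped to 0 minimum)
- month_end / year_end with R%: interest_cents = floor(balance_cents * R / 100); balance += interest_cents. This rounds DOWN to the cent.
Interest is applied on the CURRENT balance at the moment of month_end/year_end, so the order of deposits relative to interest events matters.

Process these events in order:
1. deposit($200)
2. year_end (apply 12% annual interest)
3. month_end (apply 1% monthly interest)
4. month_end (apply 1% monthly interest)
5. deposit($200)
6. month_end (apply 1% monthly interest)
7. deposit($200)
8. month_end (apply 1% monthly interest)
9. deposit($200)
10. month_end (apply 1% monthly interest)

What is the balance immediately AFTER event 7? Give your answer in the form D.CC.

Answer: 1786.72

Derivation:
After 1 (deposit($200)): balance=$1200.00 total_interest=$0.00
After 2 (year_end (apply 12% annual interest)): balance=$1344.00 total_interest=$144.00
After 3 (month_end (apply 1% monthly interest)): balance=$1357.44 total_interest=$157.44
After 4 (month_end (apply 1% monthly interest)): balance=$1371.01 total_interest=$171.01
After 5 (deposit($200)): balance=$1571.01 total_interest=$171.01
After 6 (month_end (apply 1% monthly interest)): balance=$1586.72 total_interest=$186.72
After 7 (deposit($200)): balance=$1786.72 total_interest=$186.72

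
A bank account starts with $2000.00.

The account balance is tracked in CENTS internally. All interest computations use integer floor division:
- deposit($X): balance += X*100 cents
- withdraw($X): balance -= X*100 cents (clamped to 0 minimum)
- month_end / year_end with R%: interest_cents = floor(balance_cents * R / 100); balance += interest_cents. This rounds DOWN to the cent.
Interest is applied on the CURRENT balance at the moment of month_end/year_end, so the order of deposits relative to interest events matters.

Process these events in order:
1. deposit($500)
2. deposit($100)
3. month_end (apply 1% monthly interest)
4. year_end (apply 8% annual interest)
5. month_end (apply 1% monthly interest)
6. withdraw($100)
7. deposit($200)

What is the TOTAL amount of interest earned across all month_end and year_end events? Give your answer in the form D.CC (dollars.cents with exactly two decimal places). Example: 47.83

After 1 (deposit($500)): balance=$2500.00 total_interest=$0.00
After 2 (deposit($100)): balance=$2600.00 total_interest=$0.00
After 3 (month_end (apply 1% monthly interest)): balance=$2626.00 total_interest=$26.00
After 4 (year_end (apply 8% annual interest)): balance=$2836.08 total_interest=$236.08
After 5 (month_end (apply 1% monthly interest)): balance=$2864.44 total_interest=$264.44
After 6 (withdraw($100)): balance=$2764.44 total_interest=$264.44
After 7 (deposit($200)): balance=$2964.44 total_interest=$264.44

Answer: 264.44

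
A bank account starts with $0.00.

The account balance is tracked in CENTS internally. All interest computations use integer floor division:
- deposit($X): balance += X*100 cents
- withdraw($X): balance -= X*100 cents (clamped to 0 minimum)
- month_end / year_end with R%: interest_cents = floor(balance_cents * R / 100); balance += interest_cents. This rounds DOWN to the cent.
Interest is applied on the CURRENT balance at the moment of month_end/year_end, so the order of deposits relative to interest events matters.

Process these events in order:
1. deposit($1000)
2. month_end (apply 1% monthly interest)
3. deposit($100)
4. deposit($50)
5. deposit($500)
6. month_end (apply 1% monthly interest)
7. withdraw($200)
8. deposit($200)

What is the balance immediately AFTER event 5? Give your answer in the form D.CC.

Answer: 1660.00

Derivation:
After 1 (deposit($1000)): balance=$1000.00 total_interest=$0.00
After 2 (month_end (apply 1% monthly interest)): balance=$1010.00 total_interest=$10.00
After 3 (deposit($100)): balance=$1110.00 total_interest=$10.00
After 4 (deposit($50)): balance=$1160.00 total_interest=$10.00
After 5 (deposit($500)): balance=$1660.00 total_interest=$10.00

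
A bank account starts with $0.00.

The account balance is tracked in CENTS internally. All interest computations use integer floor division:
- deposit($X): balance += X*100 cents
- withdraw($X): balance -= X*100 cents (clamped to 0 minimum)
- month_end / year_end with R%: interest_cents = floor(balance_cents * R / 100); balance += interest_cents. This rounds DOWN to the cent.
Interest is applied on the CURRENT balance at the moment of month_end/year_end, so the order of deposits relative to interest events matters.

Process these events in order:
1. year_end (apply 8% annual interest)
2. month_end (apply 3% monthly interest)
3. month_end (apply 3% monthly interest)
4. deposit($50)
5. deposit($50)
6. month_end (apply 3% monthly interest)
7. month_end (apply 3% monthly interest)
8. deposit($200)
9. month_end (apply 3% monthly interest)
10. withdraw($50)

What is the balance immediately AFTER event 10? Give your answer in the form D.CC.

After 1 (year_end (apply 8% annual interest)): balance=$0.00 total_interest=$0.00
After 2 (month_end (apply 3% monthly interest)): balance=$0.00 total_interest=$0.00
After 3 (month_end (apply 3% monthly interest)): balance=$0.00 total_interest=$0.00
After 4 (deposit($50)): balance=$50.00 total_interest=$0.00
After 5 (deposit($50)): balance=$100.00 total_interest=$0.00
After 6 (month_end (apply 3% monthly interest)): balance=$103.00 total_interest=$3.00
After 7 (month_end (apply 3% monthly interest)): balance=$106.09 total_interest=$6.09
After 8 (deposit($200)): balance=$306.09 total_interest=$6.09
After 9 (month_end (apply 3% monthly interest)): balance=$315.27 total_interest=$15.27
After 10 (withdraw($50)): balance=$265.27 total_interest=$15.27

Answer: 265.27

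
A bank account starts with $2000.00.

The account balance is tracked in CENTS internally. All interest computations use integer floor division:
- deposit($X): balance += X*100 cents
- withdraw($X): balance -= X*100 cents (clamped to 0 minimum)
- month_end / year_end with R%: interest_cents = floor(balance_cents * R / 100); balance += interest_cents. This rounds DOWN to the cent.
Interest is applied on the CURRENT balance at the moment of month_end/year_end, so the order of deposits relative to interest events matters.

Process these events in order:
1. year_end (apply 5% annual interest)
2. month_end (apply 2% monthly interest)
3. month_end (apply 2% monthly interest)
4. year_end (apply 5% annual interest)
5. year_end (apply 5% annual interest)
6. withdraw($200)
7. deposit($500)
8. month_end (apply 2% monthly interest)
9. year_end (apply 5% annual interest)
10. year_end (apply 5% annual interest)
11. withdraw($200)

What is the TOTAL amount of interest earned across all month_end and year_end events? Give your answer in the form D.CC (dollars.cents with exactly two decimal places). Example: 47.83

Answer: 746.14

Derivation:
After 1 (year_end (apply 5% annual interest)): balance=$2100.00 total_interest=$100.00
After 2 (month_end (apply 2% monthly interest)): balance=$2142.00 total_interest=$142.00
After 3 (month_end (apply 2% monthly interest)): balance=$2184.84 total_interest=$184.84
After 4 (year_end (apply 5% annual interest)): balance=$2294.08 total_interest=$294.08
After 5 (year_end (apply 5% annual interest)): balance=$2408.78 total_interest=$408.78
After 6 (withdraw($200)): balance=$2208.78 total_interest=$408.78
After 7 (deposit($500)): balance=$2708.78 total_interest=$408.78
After 8 (month_end (apply 2% monthly interest)): balance=$2762.95 total_interest=$462.95
After 9 (year_end (apply 5% annual interest)): balance=$2901.09 total_interest=$601.09
After 10 (year_end (apply 5% annual interest)): balance=$3046.14 total_interest=$746.14
After 11 (withdraw($200)): balance=$2846.14 total_interest=$746.14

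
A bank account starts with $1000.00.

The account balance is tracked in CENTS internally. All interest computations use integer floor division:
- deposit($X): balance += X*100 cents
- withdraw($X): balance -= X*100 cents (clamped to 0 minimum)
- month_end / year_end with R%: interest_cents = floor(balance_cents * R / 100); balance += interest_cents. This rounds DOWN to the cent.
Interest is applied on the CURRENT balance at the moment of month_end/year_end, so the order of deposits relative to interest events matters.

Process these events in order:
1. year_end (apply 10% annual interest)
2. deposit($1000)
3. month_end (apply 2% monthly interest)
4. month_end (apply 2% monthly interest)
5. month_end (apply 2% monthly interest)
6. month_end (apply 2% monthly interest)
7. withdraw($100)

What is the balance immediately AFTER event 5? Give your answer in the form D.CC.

Answer: 2228.53

Derivation:
After 1 (year_end (apply 10% annual interest)): balance=$1100.00 total_interest=$100.00
After 2 (deposit($1000)): balance=$2100.00 total_interest=$100.00
After 3 (month_end (apply 2% monthly interest)): balance=$2142.00 total_interest=$142.00
After 4 (month_end (apply 2% monthly interest)): balance=$2184.84 total_interest=$184.84
After 5 (month_end (apply 2% monthly interest)): balance=$2228.53 total_interest=$228.53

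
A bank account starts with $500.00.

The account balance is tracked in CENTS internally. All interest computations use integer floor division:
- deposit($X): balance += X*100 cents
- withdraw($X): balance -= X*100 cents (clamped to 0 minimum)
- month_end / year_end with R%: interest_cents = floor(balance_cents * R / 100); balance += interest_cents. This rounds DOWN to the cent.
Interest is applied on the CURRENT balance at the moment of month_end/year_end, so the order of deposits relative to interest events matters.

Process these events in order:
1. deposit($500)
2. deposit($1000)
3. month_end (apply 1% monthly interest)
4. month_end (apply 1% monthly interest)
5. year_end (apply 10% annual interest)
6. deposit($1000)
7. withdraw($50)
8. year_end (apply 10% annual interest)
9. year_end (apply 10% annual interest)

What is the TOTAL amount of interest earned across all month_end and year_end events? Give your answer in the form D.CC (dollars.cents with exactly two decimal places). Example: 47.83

Answer: 915.00

Derivation:
After 1 (deposit($500)): balance=$1000.00 total_interest=$0.00
After 2 (deposit($1000)): balance=$2000.00 total_interest=$0.00
After 3 (month_end (apply 1% monthly interest)): balance=$2020.00 total_interest=$20.00
After 4 (month_end (apply 1% monthly interest)): balance=$2040.20 total_interest=$40.20
After 5 (year_end (apply 10% annual interest)): balance=$2244.22 total_interest=$244.22
After 6 (deposit($1000)): balance=$3244.22 total_interest=$244.22
After 7 (withdraw($50)): balance=$3194.22 total_interest=$244.22
After 8 (year_end (apply 10% annual interest)): balance=$3513.64 total_interest=$563.64
After 9 (year_end (apply 10% annual interest)): balance=$3865.00 total_interest=$915.00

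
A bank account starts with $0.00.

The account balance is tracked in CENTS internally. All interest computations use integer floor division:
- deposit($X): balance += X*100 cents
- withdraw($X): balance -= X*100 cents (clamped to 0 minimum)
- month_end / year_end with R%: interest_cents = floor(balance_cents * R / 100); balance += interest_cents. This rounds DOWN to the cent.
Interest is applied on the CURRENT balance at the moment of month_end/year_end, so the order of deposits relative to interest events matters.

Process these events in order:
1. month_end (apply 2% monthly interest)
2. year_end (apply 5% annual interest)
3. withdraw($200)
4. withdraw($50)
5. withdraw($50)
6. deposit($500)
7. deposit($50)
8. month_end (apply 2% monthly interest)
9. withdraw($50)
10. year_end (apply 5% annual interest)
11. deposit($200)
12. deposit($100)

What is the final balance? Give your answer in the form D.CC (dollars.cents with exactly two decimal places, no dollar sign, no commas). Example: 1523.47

Answer: 836.55

Derivation:
After 1 (month_end (apply 2% monthly interest)): balance=$0.00 total_interest=$0.00
After 2 (year_end (apply 5% annual interest)): balance=$0.00 total_interest=$0.00
After 3 (withdraw($200)): balance=$0.00 total_interest=$0.00
After 4 (withdraw($50)): balance=$0.00 total_interest=$0.00
After 5 (withdraw($50)): balance=$0.00 total_interest=$0.00
After 6 (deposit($500)): balance=$500.00 total_interest=$0.00
After 7 (deposit($50)): balance=$550.00 total_interest=$0.00
After 8 (month_end (apply 2% monthly interest)): balance=$561.00 total_interest=$11.00
After 9 (withdraw($50)): balance=$511.00 total_interest=$11.00
After 10 (year_end (apply 5% annual interest)): balance=$536.55 total_interest=$36.55
After 11 (deposit($200)): balance=$736.55 total_interest=$36.55
After 12 (deposit($100)): balance=$836.55 total_interest=$36.55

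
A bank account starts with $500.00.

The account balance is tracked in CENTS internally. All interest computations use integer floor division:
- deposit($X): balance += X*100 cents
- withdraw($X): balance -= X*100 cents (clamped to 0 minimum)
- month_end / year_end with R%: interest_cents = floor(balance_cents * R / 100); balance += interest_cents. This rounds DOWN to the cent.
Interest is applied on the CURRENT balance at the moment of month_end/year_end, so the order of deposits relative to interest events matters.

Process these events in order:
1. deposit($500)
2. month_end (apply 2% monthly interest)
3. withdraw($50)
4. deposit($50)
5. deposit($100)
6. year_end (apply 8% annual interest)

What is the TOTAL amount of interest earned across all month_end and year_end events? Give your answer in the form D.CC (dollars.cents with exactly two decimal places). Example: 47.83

Answer: 109.60

Derivation:
After 1 (deposit($500)): balance=$1000.00 total_interest=$0.00
After 2 (month_end (apply 2% monthly interest)): balance=$1020.00 total_interest=$20.00
After 3 (withdraw($50)): balance=$970.00 total_interest=$20.00
After 4 (deposit($50)): balance=$1020.00 total_interest=$20.00
After 5 (deposit($100)): balance=$1120.00 total_interest=$20.00
After 6 (year_end (apply 8% annual interest)): balance=$1209.60 total_interest=$109.60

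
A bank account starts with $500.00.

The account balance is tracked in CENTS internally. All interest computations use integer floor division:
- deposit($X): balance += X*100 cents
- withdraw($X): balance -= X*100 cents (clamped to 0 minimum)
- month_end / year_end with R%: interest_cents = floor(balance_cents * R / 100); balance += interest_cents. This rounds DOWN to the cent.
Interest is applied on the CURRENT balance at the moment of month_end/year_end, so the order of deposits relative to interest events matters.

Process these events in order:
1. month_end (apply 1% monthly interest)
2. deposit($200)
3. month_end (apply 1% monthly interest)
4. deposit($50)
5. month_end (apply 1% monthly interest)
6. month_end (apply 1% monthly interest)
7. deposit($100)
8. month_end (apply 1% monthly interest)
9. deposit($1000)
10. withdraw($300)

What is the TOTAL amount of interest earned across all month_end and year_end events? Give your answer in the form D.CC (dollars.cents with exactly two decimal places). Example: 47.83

After 1 (month_end (apply 1% monthly interest)): balance=$505.00 total_interest=$5.00
After 2 (deposit($200)): balance=$705.00 total_interest=$5.00
After 3 (month_end (apply 1% monthly interest)): balance=$712.05 total_interest=$12.05
After 4 (deposit($50)): balance=$762.05 total_interest=$12.05
After 5 (month_end (apply 1% monthly interest)): balance=$769.67 total_interest=$19.67
After 6 (month_end (apply 1% monthly interest)): balance=$777.36 total_interest=$27.36
After 7 (deposit($100)): balance=$877.36 total_interest=$27.36
After 8 (month_end (apply 1% monthly interest)): balance=$886.13 total_interest=$36.13
After 9 (deposit($1000)): balance=$1886.13 total_interest=$36.13
After 10 (withdraw($300)): balance=$1586.13 total_interest=$36.13

Answer: 36.13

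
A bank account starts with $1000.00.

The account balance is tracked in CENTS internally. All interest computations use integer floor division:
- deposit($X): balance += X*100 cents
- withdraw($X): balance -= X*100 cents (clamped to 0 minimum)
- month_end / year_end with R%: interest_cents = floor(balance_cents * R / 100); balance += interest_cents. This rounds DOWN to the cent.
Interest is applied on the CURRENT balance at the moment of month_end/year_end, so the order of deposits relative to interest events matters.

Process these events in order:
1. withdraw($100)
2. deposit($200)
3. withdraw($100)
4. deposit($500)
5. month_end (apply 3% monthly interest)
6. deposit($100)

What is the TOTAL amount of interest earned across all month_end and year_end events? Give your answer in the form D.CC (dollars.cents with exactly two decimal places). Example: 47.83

After 1 (withdraw($100)): balance=$900.00 total_interest=$0.00
After 2 (deposit($200)): balance=$1100.00 total_interest=$0.00
After 3 (withdraw($100)): balance=$1000.00 total_interest=$0.00
After 4 (deposit($500)): balance=$1500.00 total_interest=$0.00
After 5 (month_end (apply 3% monthly interest)): balance=$1545.00 total_interest=$45.00
After 6 (deposit($100)): balance=$1645.00 total_interest=$45.00

Answer: 45.00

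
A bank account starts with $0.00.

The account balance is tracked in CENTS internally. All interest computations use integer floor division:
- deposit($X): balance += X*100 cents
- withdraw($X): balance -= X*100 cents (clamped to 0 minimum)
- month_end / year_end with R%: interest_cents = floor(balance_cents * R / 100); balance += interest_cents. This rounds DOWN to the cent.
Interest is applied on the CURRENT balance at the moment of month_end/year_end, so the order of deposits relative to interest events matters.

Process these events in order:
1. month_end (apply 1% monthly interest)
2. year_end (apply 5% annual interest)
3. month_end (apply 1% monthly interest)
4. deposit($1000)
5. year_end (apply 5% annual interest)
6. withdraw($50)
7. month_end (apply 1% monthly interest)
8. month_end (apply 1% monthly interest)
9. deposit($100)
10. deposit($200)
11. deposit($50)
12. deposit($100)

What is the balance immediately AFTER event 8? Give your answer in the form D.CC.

After 1 (month_end (apply 1% monthly interest)): balance=$0.00 total_interest=$0.00
After 2 (year_end (apply 5% annual interest)): balance=$0.00 total_interest=$0.00
After 3 (month_end (apply 1% monthly interest)): balance=$0.00 total_interest=$0.00
After 4 (deposit($1000)): balance=$1000.00 total_interest=$0.00
After 5 (year_end (apply 5% annual interest)): balance=$1050.00 total_interest=$50.00
After 6 (withdraw($50)): balance=$1000.00 total_interest=$50.00
After 7 (month_end (apply 1% monthly interest)): balance=$1010.00 total_interest=$60.00
After 8 (month_end (apply 1% monthly interest)): balance=$1020.10 total_interest=$70.10

Answer: 1020.10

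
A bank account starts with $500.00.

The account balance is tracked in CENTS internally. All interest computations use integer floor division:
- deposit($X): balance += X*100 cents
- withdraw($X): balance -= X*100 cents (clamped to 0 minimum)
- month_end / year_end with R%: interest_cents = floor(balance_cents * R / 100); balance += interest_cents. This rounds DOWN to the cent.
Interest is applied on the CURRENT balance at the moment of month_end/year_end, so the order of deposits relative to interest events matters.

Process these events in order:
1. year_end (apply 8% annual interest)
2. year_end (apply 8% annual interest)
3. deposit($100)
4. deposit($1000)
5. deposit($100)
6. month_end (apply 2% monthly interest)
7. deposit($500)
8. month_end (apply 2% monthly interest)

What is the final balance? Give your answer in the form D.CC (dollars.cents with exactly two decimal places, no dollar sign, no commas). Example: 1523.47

Answer: 2365.23

Derivation:
After 1 (year_end (apply 8% annual interest)): balance=$540.00 total_interest=$40.00
After 2 (year_end (apply 8% annual interest)): balance=$583.20 total_interest=$83.20
After 3 (deposit($100)): balance=$683.20 total_interest=$83.20
After 4 (deposit($1000)): balance=$1683.20 total_interest=$83.20
After 5 (deposit($100)): balance=$1783.20 total_interest=$83.20
After 6 (month_end (apply 2% monthly interest)): balance=$1818.86 total_interest=$118.86
After 7 (deposit($500)): balance=$2318.86 total_interest=$118.86
After 8 (month_end (apply 2% monthly interest)): balance=$2365.23 total_interest=$165.23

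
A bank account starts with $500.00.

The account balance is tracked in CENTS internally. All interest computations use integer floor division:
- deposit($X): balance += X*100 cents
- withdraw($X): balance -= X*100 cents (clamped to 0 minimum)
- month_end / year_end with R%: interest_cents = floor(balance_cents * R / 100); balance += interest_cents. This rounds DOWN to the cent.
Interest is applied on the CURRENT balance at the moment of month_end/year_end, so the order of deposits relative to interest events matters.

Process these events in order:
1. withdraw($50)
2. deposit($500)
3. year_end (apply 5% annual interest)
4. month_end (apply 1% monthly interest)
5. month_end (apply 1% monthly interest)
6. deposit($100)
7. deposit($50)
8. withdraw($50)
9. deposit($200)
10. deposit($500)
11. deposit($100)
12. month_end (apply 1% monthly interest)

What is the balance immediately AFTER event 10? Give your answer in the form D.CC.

Answer: 1817.54

Derivation:
After 1 (withdraw($50)): balance=$450.00 total_interest=$0.00
After 2 (deposit($500)): balance=$950.00 total_interest=$0.00
After 3 (year_end (apply 5% annual interest)): balance=$997.50 total_interest=$47.50
After 4 (month_end (apply 1% monthly interest)): balance=$1007.47 total_interest=$57.47
After 5 (month_end (apply 1% monthly interest)): balance=$1017.54 total_interest=$67.54
After 6 (deposit($100)): balance=$1117.54 total_interest=$67.54
After 7 (deposit($50)): balance=$1167.54 total_interest=$67.54
After 8 (withdraw($50)): balance=$1117.54 total_interest=$67.54
After 9 (deposit($200)): balance=$1317.54 total_interest=$67.54
After 10 (deposit($500)): balance=$1817.54 total_interest=$67.54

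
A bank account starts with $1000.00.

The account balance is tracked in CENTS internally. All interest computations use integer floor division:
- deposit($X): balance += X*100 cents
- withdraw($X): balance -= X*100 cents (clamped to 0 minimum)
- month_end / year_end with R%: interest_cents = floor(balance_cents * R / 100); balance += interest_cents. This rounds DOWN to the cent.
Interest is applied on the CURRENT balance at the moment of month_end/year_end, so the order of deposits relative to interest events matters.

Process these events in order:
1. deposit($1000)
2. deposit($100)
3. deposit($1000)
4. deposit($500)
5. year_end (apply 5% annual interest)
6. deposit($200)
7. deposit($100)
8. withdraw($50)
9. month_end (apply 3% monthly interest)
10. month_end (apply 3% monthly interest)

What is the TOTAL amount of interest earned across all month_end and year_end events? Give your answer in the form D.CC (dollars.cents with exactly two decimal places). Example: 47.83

After 1 (deposit($1000)): balance=$2000.00 total_interest=$0.00
After 2 (deposit($100)): balance=$2100.00 total_interest=$0.00
After 3 (deposit($1000)): balance=$3100.00 total_interest=$0.00
After 4 (deposit($500)): balance=$3600.00 total_interest=$0.00
After 5 (year_end (apply 5% annual interest)): balance=$3780.00 total_interest=$180.00
After 6 (deposit($200)): balance=$3980.00 total_interest=$180.00
After 7 (deposit($100)): balance=$4080.00 total_interest=$180.00
After 8 (withdraw($50)): balance=$4030.00 total_interest=$180.00
After 9 (month_end (apply 3% monthly interest)): balance=$4150.90 total_interest=$300.90
After 10 (month_end (apply 3% monthly interest)): balance=$4275.42 total_interest=$425.42

Answer: 425.42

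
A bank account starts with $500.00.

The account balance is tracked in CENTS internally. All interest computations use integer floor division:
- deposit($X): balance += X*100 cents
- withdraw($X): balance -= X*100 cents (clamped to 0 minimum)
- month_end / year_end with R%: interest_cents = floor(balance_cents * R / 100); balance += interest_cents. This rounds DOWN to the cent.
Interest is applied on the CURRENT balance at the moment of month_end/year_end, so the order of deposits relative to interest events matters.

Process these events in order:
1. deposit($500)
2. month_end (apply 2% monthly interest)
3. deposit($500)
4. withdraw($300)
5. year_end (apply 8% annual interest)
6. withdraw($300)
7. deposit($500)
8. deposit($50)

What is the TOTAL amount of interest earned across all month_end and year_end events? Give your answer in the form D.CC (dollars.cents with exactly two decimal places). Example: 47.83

Answer: 117.60

Derivation:
After 1 (deposit($500)): balance=$1000.00 total_interest=$0.00
After 2 (month_end (apply 2% monthly interest)): balance=$1020.00 total_interest=$20.00
After 3 (deposit($500)): balance=$1520.00 total_interest=$20.00
After 4 (withdraw($300)): balance=$1220.00 total_interest=$20.00
After 5 (year_end (apply 8% annual interest)): balance=$1317.60 total_interest=$117.60
After 6 (withdraw($300)): balance=$1017.60 total_interest=$117.60
After 7 (deposit($500)): balance=$1517.60 total_interest=$117.60
After 8 (deposit($50)): balance=$1567.60 total_interest=$117.60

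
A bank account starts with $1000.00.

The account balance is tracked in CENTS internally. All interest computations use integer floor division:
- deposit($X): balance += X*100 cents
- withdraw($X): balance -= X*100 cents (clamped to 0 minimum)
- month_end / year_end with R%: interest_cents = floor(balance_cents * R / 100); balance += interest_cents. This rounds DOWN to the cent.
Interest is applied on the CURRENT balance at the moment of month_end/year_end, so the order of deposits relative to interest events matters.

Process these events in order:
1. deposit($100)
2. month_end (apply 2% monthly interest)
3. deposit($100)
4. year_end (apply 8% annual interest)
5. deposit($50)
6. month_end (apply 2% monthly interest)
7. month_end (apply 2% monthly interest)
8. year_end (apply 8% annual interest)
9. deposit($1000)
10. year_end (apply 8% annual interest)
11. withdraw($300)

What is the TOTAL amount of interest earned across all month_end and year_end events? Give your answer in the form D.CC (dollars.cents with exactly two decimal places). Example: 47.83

After 1 (deposit($100)): balance=$1100.00 total_interest=$0.00
After 2 (month_end (apply 2% monthly interest)): balance=$1122.00 total_interest=$22.00
After 3 (deposit($100)): balance=$1222.00 total_interest=$22.00
After 4 (year_end (apply 8% annual interest)): balance=$1319.76 total_interest=$119.76
After 5 (deposit($50)): balance=$1369.76 total_interest=$119.76
After 6 (month_end (apply 2% monthly interest)): balance=$1397.15 total_interest=$147.15
After 7 (month_end (apply 2% monthly interest)): balance=$1425.09 total_interest=$175.09
After 8 (year_end (apply 8% annual interest)): balance=$1539.09 total_interest=$289.09
After 9 (deposit($1000)): balance=$2539.09 total_interest=$289.09
After 10 (year_end (apply 8% annual interest)): balance=$2742.21 total_interest=$492.21
After 11 (withdraw($300)): balance=$2442.21 total_interest=$492.21

Answer: 492.21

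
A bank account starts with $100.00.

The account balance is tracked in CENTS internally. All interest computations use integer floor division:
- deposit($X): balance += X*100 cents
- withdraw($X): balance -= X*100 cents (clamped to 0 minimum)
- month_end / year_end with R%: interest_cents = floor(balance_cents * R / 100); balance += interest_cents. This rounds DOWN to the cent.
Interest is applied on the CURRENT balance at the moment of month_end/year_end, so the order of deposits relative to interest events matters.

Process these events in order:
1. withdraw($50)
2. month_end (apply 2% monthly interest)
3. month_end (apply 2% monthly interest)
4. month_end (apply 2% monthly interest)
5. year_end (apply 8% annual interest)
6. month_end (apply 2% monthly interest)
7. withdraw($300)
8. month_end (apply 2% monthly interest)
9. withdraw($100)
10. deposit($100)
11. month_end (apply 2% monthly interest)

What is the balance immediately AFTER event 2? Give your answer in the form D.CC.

After 1 (withdraw($50)): balance=$50.00 total_interest=$0.00
After 2 (month_end (apply 2% monthly interest)): balance=$51.00 total_interest=$1.00

Answer: 51.00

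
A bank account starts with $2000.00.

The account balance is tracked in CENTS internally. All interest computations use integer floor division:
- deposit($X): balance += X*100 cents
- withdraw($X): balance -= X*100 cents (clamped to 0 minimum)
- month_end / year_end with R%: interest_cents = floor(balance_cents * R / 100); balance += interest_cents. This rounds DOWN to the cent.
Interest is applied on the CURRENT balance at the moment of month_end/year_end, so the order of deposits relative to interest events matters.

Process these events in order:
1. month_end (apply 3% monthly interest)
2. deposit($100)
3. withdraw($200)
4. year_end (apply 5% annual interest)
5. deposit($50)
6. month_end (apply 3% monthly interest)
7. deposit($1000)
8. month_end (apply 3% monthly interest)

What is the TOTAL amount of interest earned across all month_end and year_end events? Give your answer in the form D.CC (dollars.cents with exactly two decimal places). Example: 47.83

After 1 (month_end (apply 3% monthly interest)): balance=$2060.00 total_interest=$60.00
After 2 (deposit($100)): balance=$2160.00 total_interest=$60.00
After 3 (withdraw($200)): balance=$1960.00 total_interest=$60.00
After 4 (year_end (apply 5% annual interest)): balance=$2058.00 total_interest=$158.00
After 5 (deposit($50)): balance=$2108.00 total_interest=$158.00
After 6 (month_end (apply 3% monthly interest)): balance=$2171.24 total_interest=$221.24
After 7 (deposit($1000)): balance=$3171.24 total_interest=$221.24
After 8 (month_end (apply 3% monthly interest)): balance=$3266.37 total_interest=$316.37

Answer: 316.37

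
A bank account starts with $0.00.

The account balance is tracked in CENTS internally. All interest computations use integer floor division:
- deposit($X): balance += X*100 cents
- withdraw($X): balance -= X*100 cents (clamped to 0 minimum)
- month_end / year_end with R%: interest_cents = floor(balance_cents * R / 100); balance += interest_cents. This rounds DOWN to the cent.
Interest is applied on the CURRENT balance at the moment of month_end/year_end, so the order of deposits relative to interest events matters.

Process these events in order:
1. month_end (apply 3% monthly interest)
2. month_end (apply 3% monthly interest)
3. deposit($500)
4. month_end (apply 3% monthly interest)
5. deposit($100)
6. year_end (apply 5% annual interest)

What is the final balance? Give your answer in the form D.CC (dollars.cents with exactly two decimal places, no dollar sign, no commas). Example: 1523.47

After 1 (month_end (apply 3% monthly interest)): balance=$0.00 total_interest=$0.00
After 2 (month_end (apply 3% monthly interest)): balance=$0.00 total_interest=$0.00
After 3 (deposit($500)): balance=$500.00 total_interest=$0.00
After 4 (month_end (apply 3% monthly interest)): balance=$515.00 total_interest=$15.00
After 5 (deposit($100)): balance=$615.00 total_interest=$15.00
After 6 (year_end (apply 5% annual interest)): balance=$645.75 total_interest=$45.75

Answer: 645.75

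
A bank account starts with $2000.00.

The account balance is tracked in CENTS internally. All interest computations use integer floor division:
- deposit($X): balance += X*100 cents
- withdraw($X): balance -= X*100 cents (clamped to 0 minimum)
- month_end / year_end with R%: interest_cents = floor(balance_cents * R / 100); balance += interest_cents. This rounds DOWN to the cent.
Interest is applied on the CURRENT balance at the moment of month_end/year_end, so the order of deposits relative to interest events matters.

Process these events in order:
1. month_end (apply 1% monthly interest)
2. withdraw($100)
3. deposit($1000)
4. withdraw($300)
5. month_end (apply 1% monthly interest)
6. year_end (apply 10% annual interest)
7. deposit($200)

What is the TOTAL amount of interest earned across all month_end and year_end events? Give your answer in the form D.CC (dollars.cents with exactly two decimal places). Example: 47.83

After 1 (month_end (apply 1% monthly interest)): balance=$2020.00 total_interest=$20.00
After 2 (withdraw($100)): balance=$1920.00 total_interest=$20.00
After 3 (deposit($1000)): balance=$2920.00 total_interest=$20.00
After 4 (withdraw($300)): balance=$2620.00 total_interest=$20.00
After 5 (month_end (apply 1% monthly interest)): balance=$2646.20 total_interest=$46.20
After 6 (year_end (apply 10% annual interest)): balance=$2910.82 total_interest=$310.82
After 7 (deposit($200)): balance=$3110.82 total_interest=$310.82

Answer: 310.82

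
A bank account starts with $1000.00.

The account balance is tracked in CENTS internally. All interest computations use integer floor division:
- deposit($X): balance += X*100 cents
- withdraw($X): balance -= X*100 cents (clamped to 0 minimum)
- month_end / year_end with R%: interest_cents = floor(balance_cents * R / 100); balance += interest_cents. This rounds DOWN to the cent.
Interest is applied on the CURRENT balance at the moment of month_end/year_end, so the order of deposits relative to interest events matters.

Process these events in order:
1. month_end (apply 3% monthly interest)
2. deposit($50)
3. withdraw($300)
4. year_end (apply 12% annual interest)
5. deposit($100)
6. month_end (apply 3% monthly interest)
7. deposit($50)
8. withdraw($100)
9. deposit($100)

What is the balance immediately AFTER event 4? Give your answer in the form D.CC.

After 1 (month_end (apply 3% monthly interest)): balance=$1030.00 total_interest=$30.00
After 2 (deposit($50)): balance=$1080.00 total_interest=$30.00
After 3 (withdraw($300)): balance=$780.00 total_interest=$30.00
After 4 (year_end (apply 12% annual interest)): balance=$873.60 total_interest=$123.60

Answer: 873.60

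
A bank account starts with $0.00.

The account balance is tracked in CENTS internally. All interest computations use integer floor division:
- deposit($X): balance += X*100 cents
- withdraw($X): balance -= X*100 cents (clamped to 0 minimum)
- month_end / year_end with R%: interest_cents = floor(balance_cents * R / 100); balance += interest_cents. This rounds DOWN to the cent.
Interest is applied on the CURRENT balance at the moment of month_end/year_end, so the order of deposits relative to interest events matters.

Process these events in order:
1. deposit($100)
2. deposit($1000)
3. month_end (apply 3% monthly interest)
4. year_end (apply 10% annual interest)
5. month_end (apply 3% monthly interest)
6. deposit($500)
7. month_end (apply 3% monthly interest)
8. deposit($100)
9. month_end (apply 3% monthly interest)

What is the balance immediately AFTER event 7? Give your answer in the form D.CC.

After 1 (deposit($100)): balance=$100.00 total_interest=$0.00
After 2 (deposit($1000)): balance=$1100.00 total_interest=$0.00
After 3 (month_end (apply 3% monthly interest)): balance=$1133.00 total_interest=$33.00
After 4 (year_end (apply 10% annual interest)): balance=$1246.30 total_interest=$146.30
After 5 (month_end (apply 3% monthly interest)): balance=$1283.68 total_interest=$183.68
After 6 (deposit($500)): balance=$1783.68 total_interest=$183.68
After 7 (month_end (apply 3% monthly interest)): balance=$1837.19 total_interest=$237.19

Answer: 1837.19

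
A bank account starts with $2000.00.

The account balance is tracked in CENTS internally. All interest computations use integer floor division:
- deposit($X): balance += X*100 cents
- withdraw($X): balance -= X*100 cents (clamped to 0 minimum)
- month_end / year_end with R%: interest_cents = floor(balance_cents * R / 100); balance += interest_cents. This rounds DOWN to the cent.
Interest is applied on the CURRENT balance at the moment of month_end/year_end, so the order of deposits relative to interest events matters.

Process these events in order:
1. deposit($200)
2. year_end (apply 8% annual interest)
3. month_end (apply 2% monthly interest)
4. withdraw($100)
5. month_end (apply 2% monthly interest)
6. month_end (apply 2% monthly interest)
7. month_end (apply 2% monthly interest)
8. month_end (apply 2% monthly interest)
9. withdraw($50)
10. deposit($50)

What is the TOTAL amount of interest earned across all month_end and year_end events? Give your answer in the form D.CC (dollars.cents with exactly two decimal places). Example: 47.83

Answer: 415.03

Derivation:
After 1 (deposit($200)): balance=$2200.00 total_interest=$0.00
After 2 (year_end (apply 8% annual interest)): balance=$2376.00 total_interest=$176.00
After 3 (month_end (apply 2% monthly interest)): balance=$2423.52 total_interest=$223.52
After 4 (withdraw($100)): balance=$2323.52 total_interest=$223.52
After 5 (month_end (apply 2% monthly interest)): balance=$2369.99 total_interest=$269.99
After 6 (month_end (apply 2% monthly interest)): balance=$2417.38 total_interest=$317.38
After 7 (month_end (apply 2% monthly interest)): balance=$2465.72 total_interest=$365.72
After 8 (month_end (apply 2% monthly interest)): balance=$2515.03 total_interest=$415.03
After 9 (withdraw($50)): balance=$2465.03 total_interest=$415.03
After 10 (deposit($50)): balance=$2515.03 total_interest=$415.03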